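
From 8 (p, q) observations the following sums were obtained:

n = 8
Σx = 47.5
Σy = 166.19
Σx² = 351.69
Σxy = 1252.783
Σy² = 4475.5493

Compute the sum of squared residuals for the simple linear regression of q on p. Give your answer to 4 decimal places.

7.1798

Sxx = Σx² − (Σx)²/n = 351.69 − 282.03125 = 69.65875
Sxy = Σxy − (Σx)(Σy)/n = 1252.783 − 986.753125 = 266.029875
Syy = Σy² − (Σy)²/n = 4475.5493 − 3452.389512 = 1023.159787
b = Sxy/Sxx = 266.029875/69.65875 = 3.819045
SSE = Syy − b·Sxy = 1023.159787 − 3.819045·266.029875 = 7.179822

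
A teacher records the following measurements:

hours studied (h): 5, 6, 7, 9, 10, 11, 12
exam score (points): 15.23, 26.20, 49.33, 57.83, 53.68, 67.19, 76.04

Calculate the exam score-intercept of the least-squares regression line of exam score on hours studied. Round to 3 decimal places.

n = 7, Σx = 60, Σy = 345.5, Σxy = 3287.5, Σx² = 556
Sxx = Σx² − (Σx)²/n = 556 − 514.285714 = 41.714286
Sxy = Σxy − (Σx)(Σy)/n = 3287.5 − 2961.428571 = 326.071429
b = Sxy/Sxx = 326.071429/41.714286 = 7.816781
a = ȳ − b·x̄ = 49.357143 − 7.816781·8.571429 = -17.643836

-17.644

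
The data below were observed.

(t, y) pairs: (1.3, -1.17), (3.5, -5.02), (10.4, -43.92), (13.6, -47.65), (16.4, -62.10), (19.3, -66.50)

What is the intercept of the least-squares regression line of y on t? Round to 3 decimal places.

4.088

n = 6, Σx = 64.5, Σy = -226.36, Σxy = -3425.789, Σx² = 948.51
Sxx = Σx² − (Σx)²/n = 948.51 − 693.375 = 255.135
Sxy = Σxy − (Σx)(Σy)/n = -3425.789 − (-2433.37) = -992.419
b = Sxy/Sxx = -992.419/255.135 = -3.889780
a = ȳ − b·x̄ = -37.726667 − (-3.889780)·10.75 = 4.088467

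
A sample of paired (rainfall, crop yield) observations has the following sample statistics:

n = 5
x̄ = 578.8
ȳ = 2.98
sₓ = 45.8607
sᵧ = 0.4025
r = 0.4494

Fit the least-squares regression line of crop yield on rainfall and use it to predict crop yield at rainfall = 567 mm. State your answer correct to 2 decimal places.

2.93

b = r · sᵧ/sₓ = 0.4494 · 0.4025/45.8607 = 0.003944
a = ȳ − b·x̄ = 2.98 − 0.003944·578.8 = 0.697100
ŷ(567) = a + b·567 = 0.697100 + 0.003944·567 = 2.933459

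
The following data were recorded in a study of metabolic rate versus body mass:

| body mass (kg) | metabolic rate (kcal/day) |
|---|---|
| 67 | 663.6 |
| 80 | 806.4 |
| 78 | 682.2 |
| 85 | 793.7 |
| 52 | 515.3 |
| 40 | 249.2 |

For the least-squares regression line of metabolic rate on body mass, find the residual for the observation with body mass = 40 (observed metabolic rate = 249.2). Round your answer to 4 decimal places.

n = 6, Σx = 402, Σy = 3710.4, Σxy = 266412.9, Σx² = 28502
Sxx = Σx² − (Σx)²/n = 28502 − 26934 = 1568
Sxy = Σxy − (Σx)(Σy)/n = 266412.9 − 248596.8 = 17816.1
b = Sxy/Sxx = 17816.1/1568 = 11.362309
a = ȳ − b·x̄ = 618.4 − 11.362309·67 = -142.874681
ŷ(40) = -142.874681 + 11.362309·40 = 311.617666
residual = y − ŷ = 249.2 − 311.617666 = -62.417666

-62.4177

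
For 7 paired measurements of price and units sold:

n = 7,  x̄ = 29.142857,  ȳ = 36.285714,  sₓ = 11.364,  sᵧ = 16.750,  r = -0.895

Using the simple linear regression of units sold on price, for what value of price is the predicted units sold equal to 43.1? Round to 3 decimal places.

b = r · sᵧ/sₓ = -0.895 · 16.75/11.364 = -1.319188
a = ȳ − b·x̄ = 36.285714 − (-1.319188)·29.142857 = 74.730615
Set a + b·x = 43.1: x = (43.1 − 74.730615) / (-1.319188) = 23.977341

23.977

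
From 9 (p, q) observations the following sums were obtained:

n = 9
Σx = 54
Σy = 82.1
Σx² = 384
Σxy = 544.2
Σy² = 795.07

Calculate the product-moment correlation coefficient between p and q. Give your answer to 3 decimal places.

0.981

Sxx = Σx² − (Σx)²/n = 384 − 324 = 60
Sxy = Σxy − (Σx)(Σy)/n = 544.2 − 492.6 = 51.6
Syy = Σy² − (Σy)²/n = 795.07 − 748.934444 = 46.135556
r = Sxy/√(Sxx·Syy) = 51.6/√(2768.133333) = 51.6/52.613053 = 0.980745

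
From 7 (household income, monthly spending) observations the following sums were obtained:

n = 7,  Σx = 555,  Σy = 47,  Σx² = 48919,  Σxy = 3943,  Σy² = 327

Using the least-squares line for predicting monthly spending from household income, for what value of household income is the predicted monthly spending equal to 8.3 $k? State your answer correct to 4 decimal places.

Sxx = Σx² − (Σx)²/n = 48919 − 44003.571429 = 4915.428571
Sxy = Σxy − (Σx)(Σy)/n = 3943 − 3726.428571 = 216.571429
b = Sxy/Sxx = 216.571429/4915.428571 = 0.044060
a = ȳ − b·x̄ = 6.714286 − 0.044060·79.285714 = 3.220995
Set a + b·x = 8.3: x = (8.3 − 3.220995) / 0.044060 = 115.275989

115.2760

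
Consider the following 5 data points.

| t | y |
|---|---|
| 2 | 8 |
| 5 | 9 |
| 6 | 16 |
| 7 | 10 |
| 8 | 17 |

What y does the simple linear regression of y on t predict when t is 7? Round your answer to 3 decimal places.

n = 5, Σx = 28, Σy = 60, Σxy = 363, Σx² = 178
Sxx = Σx² − (Σx)²/n = 178 − 156.8 = 21.2
Sxy = Σxy − (Σx)(Σy)/n = 363 − 336 = 27
b = Sxy/Sxx = 27/21.2 = 1.273585
a = ȳ − b·x̄ = 12 − 1.273585·5.6 = 4.867925
ŷ(7) = a + b·7 = 4.867925 + 1.273585·7 = 13.783019

13.783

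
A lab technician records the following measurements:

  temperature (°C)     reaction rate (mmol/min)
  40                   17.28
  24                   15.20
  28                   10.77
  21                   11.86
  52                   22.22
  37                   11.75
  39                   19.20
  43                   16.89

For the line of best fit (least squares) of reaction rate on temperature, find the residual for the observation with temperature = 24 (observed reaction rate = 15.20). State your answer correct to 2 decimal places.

3.00

n = 8, Σx = 284, Σy = 125.17, Σxy = 4671.88, Σx² = 10844
Sxx = Σx² − (Σx)²/n = 10844 − 10082 = 762
Sxy = Σxy − (Σx)(Σy)/n = 4671.88 − 4443.535 = 228.345
b = Sxy/Sxx = 228.345/762 = 0.299665
a = ȳ − b·x̄ = 15.64625 − 0.299665·35.5 = 5.008130
ŷ(24) = 5.008130 + 0.299665·24 = 12.200098
residual = y − ŷ = 15.20 − 12.200098 = 2.999902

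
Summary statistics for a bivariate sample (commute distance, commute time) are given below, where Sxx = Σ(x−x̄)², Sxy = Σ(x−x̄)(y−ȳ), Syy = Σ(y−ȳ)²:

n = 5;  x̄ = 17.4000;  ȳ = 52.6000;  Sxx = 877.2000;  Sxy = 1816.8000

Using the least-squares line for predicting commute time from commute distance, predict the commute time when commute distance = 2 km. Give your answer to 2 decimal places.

b = Sxy/Sxx = 1816.8/877.2 = 2.071135
a = ȳ − b·x̄ = 52.6 − 2.071135·17.4 = 16.562244
ŷ(2) = a + b·2 = 16.562244 + 2.071135·2 = 20.704514

20.70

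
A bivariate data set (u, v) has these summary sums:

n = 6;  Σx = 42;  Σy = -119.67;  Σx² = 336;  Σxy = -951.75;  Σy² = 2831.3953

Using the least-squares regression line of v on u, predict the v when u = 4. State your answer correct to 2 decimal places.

-11.80

Sxx = Σx² − (Σx)²/n = 336 − 294 = 42
Sxy = Σxy − (Σx)(Σy)/n = -951.75 − (-837.69) = -114.06
b = Sxy/Sxx = -114.06/42 = -2.715714
a = ȳ − b·x̄ = -19.945 − (-2.715714)·7 = -0.935
ŷ(4) = a + b·4 = -0.935 + (-2.715714)·4 = -11.797857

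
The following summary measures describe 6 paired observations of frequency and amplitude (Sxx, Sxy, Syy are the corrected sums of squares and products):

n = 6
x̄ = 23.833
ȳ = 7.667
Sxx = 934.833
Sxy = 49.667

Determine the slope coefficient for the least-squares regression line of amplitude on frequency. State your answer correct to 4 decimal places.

b = Sxy/Sxx = 49.667/934.833 = 0.053129

0.0531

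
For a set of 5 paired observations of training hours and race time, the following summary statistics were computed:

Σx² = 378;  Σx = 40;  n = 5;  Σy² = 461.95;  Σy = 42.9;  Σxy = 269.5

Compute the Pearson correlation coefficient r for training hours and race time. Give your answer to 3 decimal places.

Sxx = Σx² − (Σx)²/n = 378 − 320 = 58
Sxy = Σxy − (Σx)(Σy)/n = 269.5 − 343.2 = -73.7
Syy = Σy² − (Σy)²/n = 461.95 − 368.082 = 93.868
r = Sxy/√(Sxx·Syy) = -73.7/√(5444.344) = -73.7/73.785798 = -0.998837

-0.999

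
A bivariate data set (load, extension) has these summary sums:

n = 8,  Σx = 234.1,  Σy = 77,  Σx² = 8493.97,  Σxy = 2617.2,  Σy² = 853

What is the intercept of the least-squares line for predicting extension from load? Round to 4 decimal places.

Sxx = Σx² − (Σx)²/n = 8493.97 − 6850.35125 = 1643.61875
Sxy = Σxy − (Σx)(Σy)/n = 2617.2 − 2253.2125 = 363.9875
b = Sxy/Sxx = 363.9875/1643.61875 = 0.221455
a = ȳ − b·x̄ = 9.625 − 0.221455·29.2625 = 3.144675

3.1447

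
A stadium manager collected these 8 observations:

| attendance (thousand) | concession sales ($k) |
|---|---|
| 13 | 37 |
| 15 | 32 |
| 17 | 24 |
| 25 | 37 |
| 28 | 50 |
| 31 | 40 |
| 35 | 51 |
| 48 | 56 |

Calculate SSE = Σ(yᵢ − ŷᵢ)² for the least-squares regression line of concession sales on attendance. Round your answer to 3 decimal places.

238.520

n = 8, Σx = 212, Σy = 327, Σxy = 9407, Σx² = 6582, Σy² = 14175
Sxx = Σx² − (Σx)²/n = 6582 − 5618 = 964
Sxy = Σxy − (Σx)(Σy)/n = 9407 − 8665.5 = 741.5
Syy = Σy² − (Σy)²/n = 14175 − 13366.125 = 808.875
b = Sxy/Sxx = 741.5/964 = 0.769191
SSE = Syy − b·Sxy = 808.875 − 0.769191·741.5 = 238.519969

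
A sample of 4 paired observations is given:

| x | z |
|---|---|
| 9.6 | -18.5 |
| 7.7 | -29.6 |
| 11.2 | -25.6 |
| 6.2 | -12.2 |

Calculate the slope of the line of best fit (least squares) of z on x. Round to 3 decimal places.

n = 4, Σx = 34.7, Σy = -85.9, Σxy = -767.88, Σx² = 315.33
Sxx = Σx² − (Σx)²/n = 315.33 − 301.0225 = 14.3075
Sxy = Σxy − (Σx)(Σy)/n = -767.88 − (-745.1825) = -22.6975
b = Sxy/Sxx = -22.6975/14.3075 = -1.586406

-1.586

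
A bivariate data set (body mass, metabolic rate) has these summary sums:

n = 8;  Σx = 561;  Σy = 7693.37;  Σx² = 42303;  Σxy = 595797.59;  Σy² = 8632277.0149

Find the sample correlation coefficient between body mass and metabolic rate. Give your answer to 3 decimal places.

Sxx = Σx² − (Σx)²/n = 42303 − 39340.125 = 2962.875
Sxy = Σxy − (Σx)(Σy)/n = 595797.59 − 539497.57125 = 56300.01875
Syy = Σy² − (Σy)²/n = 8632277.0149 − 7398492.744613 = 1233784.270287
r = Sxy/√(Sxx·Syy) = 56300.01875/√(3655548569.828076) = 56300.01875/60461.132720 = 0.931177

0.931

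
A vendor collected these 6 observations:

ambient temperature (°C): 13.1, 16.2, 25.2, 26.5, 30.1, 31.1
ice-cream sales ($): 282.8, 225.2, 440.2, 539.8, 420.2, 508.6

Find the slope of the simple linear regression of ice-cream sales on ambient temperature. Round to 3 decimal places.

n = 6, Σx = 142.2, Σy = 2416.8, Σxy = 61216.14, Σx² = 3644.56
Sxx = Σx² − (Σx)²/n = 3644.56 − 3370.14 = 274.42
Sxy = Σxy − (Σx)(Σy)/n = 61216.14 − 57278.16 = 3937.98
b = Sxy/Sxx = 3937.98/274.42 = 14.350193

14.350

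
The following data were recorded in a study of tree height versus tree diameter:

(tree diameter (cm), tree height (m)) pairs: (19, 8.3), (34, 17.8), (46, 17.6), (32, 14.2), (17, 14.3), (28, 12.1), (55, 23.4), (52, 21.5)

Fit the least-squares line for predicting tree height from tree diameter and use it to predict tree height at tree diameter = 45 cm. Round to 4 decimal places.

19.0972

n = 8, Σx = 283, Σy = 129.2, Σxy = 5013.8, Σx² = 11459
Sxx = Σx² − (Σx)²/n = 11459 − 10011.125 = 1447.875
Sxy = Σxy − (Σx)(Σy)/n = 5013.8 − 4570.45 = 443.35
b = Sxy/Sxx = 443.35/1447.875 = 0.306207
a = ȳ − b·x̄ = 16.15 − 0.306207·35.375 = 5.317914
ŷ(45) = a + b·45 = 5.317914 + 0.306207·45 = 19.097246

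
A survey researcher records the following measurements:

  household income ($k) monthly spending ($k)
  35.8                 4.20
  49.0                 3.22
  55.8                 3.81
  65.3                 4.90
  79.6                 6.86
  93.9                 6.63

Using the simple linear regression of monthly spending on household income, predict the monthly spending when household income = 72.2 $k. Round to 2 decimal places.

n = 6, Σx = 379.4, Σy = 29.62, Σxy = 2009.321, Σx² = 26213.74
Sxx = Σx² − (Σx)²/n = 26213.74 − 23990.726667 = 2223.013333
Sxy = Σxy − (Σx)(Σy)/n = 2009.321 − 1872.971333 = 136.349667
b = Sxy/Sxx = 136.349667/2223.013333 = 0.061336
a = ȳ − b·x̄ = 4.936667 − 0.061336·63.233333 = 1.058218
ŷ(72.2) = a + b·72.2 = 1.058218 + 0.061336·72.2 = 5.486642

5.49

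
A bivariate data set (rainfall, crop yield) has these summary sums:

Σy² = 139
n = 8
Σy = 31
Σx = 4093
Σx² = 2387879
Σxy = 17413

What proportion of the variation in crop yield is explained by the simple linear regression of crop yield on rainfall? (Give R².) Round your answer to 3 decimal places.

Sxx = Σx² − (Σx)²/n = 2387879 − 2094081.125 = 293797.875
Sxy = Σxy − (Σx)(Σy)/n = 17413 − 15860.375 = 1552.625
Syy = Σy² − (Σy)²/n = 139 − 120.125 = 18.875
R² = Sxy²/(Sxx·Syy) = (1552.625)²/(293797.875·18.875) = 0.434708

0.435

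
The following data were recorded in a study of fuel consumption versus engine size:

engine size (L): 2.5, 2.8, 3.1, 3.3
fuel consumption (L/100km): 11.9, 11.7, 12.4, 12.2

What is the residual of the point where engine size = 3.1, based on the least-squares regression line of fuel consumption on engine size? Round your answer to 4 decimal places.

0.2429

n = 4, Σx = 11.7, Σy = 48.2, Σxy = 141.21, Σx² = 34.59
Sxx = Σx² − (Σx)²/n = 34.59 − 34.2225 = 0.3675
Sxy = Σxy − (Σx)(Σy)/n = 141.21 − 140.985 = 0.225
b = Sxy/Sxx = 0.225/0.3675 = 0.612245
a = ȳ − b·x̄ = 12.05 − 0.612245·2.925 = 10.259184
ŷ(3.1) = 10.259184 + 0.612245·3.1 = 12.157143
residual = y − ŷ = 12.4 − 12.157143 = 0.242857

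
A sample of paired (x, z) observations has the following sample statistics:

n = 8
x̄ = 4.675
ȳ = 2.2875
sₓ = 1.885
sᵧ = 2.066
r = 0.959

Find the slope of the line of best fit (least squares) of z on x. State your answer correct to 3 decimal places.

b = r · sᵧ/sₓ = 0.959 · 2.066/1.885 = 1.051084

1.051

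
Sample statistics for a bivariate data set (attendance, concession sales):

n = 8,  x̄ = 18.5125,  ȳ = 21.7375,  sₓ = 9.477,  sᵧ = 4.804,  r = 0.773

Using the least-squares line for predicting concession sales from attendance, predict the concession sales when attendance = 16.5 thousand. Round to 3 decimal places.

20.949

b = r · sᵧ/sₓ = 0.773 · 4.804/9.477 = 0.391843
a = ȳ − b·x̄ = 21.7375 − 0.391843·18.5125 = 14.483514
ŷ(16.5) = a + b·16.5 = 14.483514 + 0.391843·16.5 = 20.948917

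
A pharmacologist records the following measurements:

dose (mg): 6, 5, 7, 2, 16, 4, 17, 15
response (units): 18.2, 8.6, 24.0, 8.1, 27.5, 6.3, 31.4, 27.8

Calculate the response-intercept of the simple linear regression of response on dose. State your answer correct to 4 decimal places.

n = 8, Σx = 72, Σy = 151.9, Σxy = 1752.4, Σx² = 900
Sxx = Σx² − (Σx)²/n = 900 − 648 = 252
Sxy = Σxy − (Σx)(Σy)/n = 1752.4 − 1367.1 = 385.3
b = Sxy/Sxx = 385.3/252 = 1.528968
a = ȳ − b·x̄ = 18.9875 − 1.528968·9 = 5.226786

5.2268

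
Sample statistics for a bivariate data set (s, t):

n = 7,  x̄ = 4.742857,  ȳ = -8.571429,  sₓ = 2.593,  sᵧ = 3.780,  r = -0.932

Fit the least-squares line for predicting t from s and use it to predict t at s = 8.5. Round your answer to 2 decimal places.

-13.68

b = r · sᵧ/sₓ = -0.932 · 3.78/2.593 = -1.358642
a = ȳ − b·x̄ = -8.571429 − (-1.358642)·4.742857 = -2.127582
ŷ(8.5) = a + b·8.5 = -2.127582 + (-1.358642)·8.5 = -13.676043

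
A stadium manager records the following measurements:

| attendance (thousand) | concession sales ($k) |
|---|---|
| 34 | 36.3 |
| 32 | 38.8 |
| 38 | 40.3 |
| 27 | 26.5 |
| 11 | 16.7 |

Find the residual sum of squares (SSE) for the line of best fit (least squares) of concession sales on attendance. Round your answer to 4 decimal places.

30.9935

n = 5, Σx = 142, Σy = 158.6, Σxy = 4906.4, Σx² = 4474, Σy² = 5428.36
Sxx = Σx² − (Σx)²/n = 4474 − 4032.8 = 441.2
Sxy = Σxy − (Σx)(Σy)/n = 4906.4 − 4504.24 = 402.16
Syy = Σy² − (Σy)²/n = 5428.36 − 5030.792 = 397.568
b = Sxy/Sxx = 402.16/441.2 = 0.911514
SSE = Syy − b·Sxy = 397.568 − 0.911514·402.16 = 30.993509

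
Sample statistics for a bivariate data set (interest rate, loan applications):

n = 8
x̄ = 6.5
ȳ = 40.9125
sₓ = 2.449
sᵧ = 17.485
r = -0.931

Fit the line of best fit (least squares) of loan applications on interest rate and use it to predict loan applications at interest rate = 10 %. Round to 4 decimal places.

b = r · sᵧ/sₓ = -0.931 · 17.485/2.449 = -6.647013
a = ȳ − b·x̄ = 40.9125 − (-6.647013)·6.5 = 84.118085
ŷ(10) = a + b·10 = 84.118085 + (-6.647013)·10 = 17.647954

17.6480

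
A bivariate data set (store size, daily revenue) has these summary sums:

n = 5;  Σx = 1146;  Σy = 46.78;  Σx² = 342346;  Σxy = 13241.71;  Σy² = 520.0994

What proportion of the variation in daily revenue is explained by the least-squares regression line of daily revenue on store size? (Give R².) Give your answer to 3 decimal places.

Sxx = Σx² − (Σx)²/n = 342346 − 262663.2 = 79682.8
Sxy = Σxy − (Σx)(Σy)/n = 13241.71 − 10721.976 = 2519.734
Syy = Σy² − (Σy)²/n = 520.0994 − 437.67368 = 82.42572
R² = Sxy²/(Sxx·Syy) = (2519.734)²/(79682.8·82.42572) = 0.966678

0.967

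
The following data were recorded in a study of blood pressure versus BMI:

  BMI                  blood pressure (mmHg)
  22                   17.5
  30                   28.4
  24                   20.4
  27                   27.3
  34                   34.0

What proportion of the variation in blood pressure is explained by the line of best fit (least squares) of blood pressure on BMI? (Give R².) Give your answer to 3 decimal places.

n = 5, Σx = 137, Σy = 127.6, Σxy = 3619.7, Σx² = 3845, Σy² = 3430.26
Sxx = Σx² − (Σx)²/n = 3845 − 3753.8 = 91.2
Sxy = Σxy − (Σx)(Σy)/n = 3619.7 − 3496.24 = 123.46
Syy = Σy² − (Σy)²/n = 3430.26 − 3256.352 = 173.908
R² = Sxy²/(Sxx·Syy) = (123.46)²/(91.2·173.908) = 0.961033

0.961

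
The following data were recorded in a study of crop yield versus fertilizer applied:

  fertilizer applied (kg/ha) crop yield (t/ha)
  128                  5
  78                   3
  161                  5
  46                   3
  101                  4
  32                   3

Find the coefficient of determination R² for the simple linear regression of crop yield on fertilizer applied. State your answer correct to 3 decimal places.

0.862

n = 6, Σx = 546, Σy = 23, Σxy = 2317, Σx² = 61730, Σy² = 93
Sxx = Σx² − (Σx)²/n = 61730 − 49686 = 12044
Sxy = Σxy − (Σx)(Σy)/n = 2317 − 2093 = 224
Syy = Σy² − (Σy)²/n = 93 − 88.166667 = 4.833333
R² = Sxy²/(Sxx·Syy) = (224)²/(12044·4.833333) = 0.861943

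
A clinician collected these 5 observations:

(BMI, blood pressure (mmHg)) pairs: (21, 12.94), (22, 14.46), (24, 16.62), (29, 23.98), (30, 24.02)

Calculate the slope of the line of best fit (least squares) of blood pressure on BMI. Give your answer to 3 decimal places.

n = 5, Σx = 126, Σy = 92.02, Σxy = 2404.76, Σx² = 3242
Sxx = Σx² − (Σx)²/n = 3242 − 3175.2 = 66.8
Sxy = Σxy − (Σx)(Σy)/n = 2404.76 − 2318.904 = 85.856
b = Sxy/Sxx = 85.856/66.8 = 1.285269

1.285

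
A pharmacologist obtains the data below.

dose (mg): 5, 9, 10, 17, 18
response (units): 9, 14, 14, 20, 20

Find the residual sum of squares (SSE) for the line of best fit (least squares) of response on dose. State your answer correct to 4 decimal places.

1.8111

n = 5, Σx = 59, Σy = 77, Σxy = 1011, Σx² = 819, Σy² = 1273
Sxx = Σx² − (Σx)²/n = 819 − 696.2 = 122.8
Sxy = Σxy − (Σx)(Σy)/n = 1011 − 908.6 = 102.4
Syy = Σy² − (Σy)²/n = 1273 − 1185.8 = 87.2
b = Sxy/Sxx = 102.4/122.8 = 0.833876
SSE = Syy − b·Sxy = 87.2 − 0.833876·102.4 = 1.811075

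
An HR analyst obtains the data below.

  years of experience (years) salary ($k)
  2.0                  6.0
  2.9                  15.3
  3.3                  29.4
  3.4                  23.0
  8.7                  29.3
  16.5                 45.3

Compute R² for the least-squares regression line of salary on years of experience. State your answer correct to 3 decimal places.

n = 6, Σx = 36.8, Σy = 148.3, Σxy = 1233.95, Σx² = 382.8, Σy² = 4574.03
Sxx = Σx² − (Σx)²/n = 382.8 − 225.706667 = 157.093333
Sxy = Σxy − (Σx)(Σy)/n = 1233.95 − 909.573333 = 324.376667
Syy = Σy² − (Σy)²/n = 4574.03 − 3665.481667 = 908.548333
R² = Sxy²/(Sxx·Syy) = (324.376667)²/(157.093333·908.548333) = 0.737214

0.737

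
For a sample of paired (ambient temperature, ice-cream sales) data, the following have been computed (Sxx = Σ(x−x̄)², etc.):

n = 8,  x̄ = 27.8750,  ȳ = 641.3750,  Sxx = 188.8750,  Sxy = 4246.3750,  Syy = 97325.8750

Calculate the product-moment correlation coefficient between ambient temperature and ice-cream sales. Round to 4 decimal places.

r = Sxy/√(Sxx·Syy) = 4246.375/√(18382424.640625) = 4246.375/4287.472990 = 0.990414

0.9904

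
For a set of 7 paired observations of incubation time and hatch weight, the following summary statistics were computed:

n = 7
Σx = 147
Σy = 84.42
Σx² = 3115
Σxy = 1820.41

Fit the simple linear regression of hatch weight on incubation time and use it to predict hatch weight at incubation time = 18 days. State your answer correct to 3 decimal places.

Sxx = Σx² − (Σx)²/n = 3115 − 3087 = 28
Sxy = Σxy − (Σx)(Σy)/n = 1820.41 − 1772.82 = 47.59
b = Sxy/Sxx = 47.59/28 = 1.699643
a = ȳ − b·x̄ = 12.06 − 1.699643·21 = -23.6325
ŷ(18) = a + b·18 = -23.6325 + 1.699643·18 = 6.961071

6.961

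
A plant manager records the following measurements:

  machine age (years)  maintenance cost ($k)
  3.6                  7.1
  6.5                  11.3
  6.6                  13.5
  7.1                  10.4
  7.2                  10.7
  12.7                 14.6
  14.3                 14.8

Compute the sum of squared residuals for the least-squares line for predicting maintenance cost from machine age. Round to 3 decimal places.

n = 7, Σx = 58, Σy = 82.4, Σxy = 736.05, Σx² = 566.8, Σy² = 1015.2
Sxx = Σx² − (Σx)²/n = 566.8 − 480.571429 = 86.228571
Sxy = Σxy − (Σx)(Σy)/n = 736.05 − 682.742857 = 53.307143
Syy = Σy² − (Σy)²/n = 1015.2 − 969.965714 = 45.234286
b = Sxy/Sxx = 53.307143/86.228571 = 0.618207
SSE = Syy − b·Sxy = 45.234286 − 0.618207·53.307143 = 12.279414

12.279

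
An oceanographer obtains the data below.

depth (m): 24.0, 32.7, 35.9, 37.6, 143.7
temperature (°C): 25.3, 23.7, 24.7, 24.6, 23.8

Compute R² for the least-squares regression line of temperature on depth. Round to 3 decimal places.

n = 5, Σx = 273.9, Σy = 122.1, Σxy = 6613.94, Σx² = 24997.55, Σy² = 2983.47
Sxx = Σx² − (Σx)²/n = 24997.55 − 15004.242 = 9993.308
Sxy = Σxy − (Σx)(Σy)/n = 6613.94 − 6688.638 = -74.698
Syy = Σy² − (Σy)²/n = 2983.47 − 2981.682 = 1.788
R² = Sxy²/(Sxx·Syy) = (-74.698)²/(9993.308·1.788) = 0.312278

0.312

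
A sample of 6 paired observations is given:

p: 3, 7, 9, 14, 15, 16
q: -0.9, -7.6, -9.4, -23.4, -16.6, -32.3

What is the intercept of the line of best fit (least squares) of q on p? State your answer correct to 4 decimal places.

n = 6, Σx = 64, Σy = -90.2, Σxy = -1233.9, Σx² = 816
Sxx = Σx² − (Σx)²/n = 816 − 682.666667 = 133.333333
Sxy = Σxy − (Σx)(Σy)/n = -1233.9 − (-962.133333) = -271.766667
b = Sxy/Sxx = -271.766667/133.333333 = -2.03825
a = ȳ − b·x̄ = -15.033333 − (-2.03825)·10.666667 = 6.708

6.7080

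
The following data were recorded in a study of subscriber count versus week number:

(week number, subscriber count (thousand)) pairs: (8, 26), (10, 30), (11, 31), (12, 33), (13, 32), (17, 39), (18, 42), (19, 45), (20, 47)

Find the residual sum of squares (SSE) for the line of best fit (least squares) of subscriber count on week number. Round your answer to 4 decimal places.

11.2837

n = 9, Σx = 128, Σy = 325, Σxy = 4875, Σx² = 1972, Σy² = 12169
Sxx = Σx² − (Σx)²/n = 1972 − 1820.444444 = 151.555556
Sxy = Σxy − (Σx)(Σy)/n = 4875 − 4622.222222 = 252.777778
Syy = Σy² − (Σy)²/n = 12169 − 11736.111111 = 432.888889
b = Sxy/Sxx = 252.777778/151.555556 = 1.667889
SSE = Syy − b·Sxy = 432.888889 − 1.667889·252.777778 = 11.283724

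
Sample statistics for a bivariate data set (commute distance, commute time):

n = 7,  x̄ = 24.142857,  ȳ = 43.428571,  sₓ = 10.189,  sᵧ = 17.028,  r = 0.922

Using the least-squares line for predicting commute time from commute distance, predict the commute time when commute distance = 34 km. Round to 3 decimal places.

58.617

b = r · sᵧ/sₓ = 0.922 · 17.028/10.189 = 1.540859
a = ȳ − b·x̄ = 43.428571 − 1.540859·24.142857 = 6.227824
ŷ(34) = a + b·34 = 6.227824 + 1.540859·34 = 58.617042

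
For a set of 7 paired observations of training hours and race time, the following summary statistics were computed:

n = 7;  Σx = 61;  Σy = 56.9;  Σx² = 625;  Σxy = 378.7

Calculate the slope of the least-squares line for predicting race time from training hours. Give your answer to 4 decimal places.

-1.2538

Sxx = Σx² − (Σx)²/n = 625 − 531.571429 = 93.428571
Sxy = Σxy − (Σx)(Σy)/n = 378.7 − 495.842857 = -117.142857
b = Sxy/Sxx = -117.142857/93.428571 = -1.253823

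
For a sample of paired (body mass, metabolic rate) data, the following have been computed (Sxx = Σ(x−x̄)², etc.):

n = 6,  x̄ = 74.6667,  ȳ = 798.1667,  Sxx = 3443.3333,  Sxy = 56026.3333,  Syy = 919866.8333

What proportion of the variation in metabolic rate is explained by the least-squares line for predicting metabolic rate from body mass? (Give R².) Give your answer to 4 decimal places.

R² = Sxy²/(Sxx·Syy) = (56026.3333)²/(3443.3333·919866.8333) = 0.991015

0.9910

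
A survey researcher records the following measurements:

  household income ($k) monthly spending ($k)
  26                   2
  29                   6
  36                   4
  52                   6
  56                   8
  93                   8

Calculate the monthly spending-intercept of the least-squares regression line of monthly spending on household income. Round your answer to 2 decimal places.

2.21

n = 6, Σx = 292, Σy = 34, Σxy = 1874, Σx² = 17302
Sxx = Σx² − (Σx)²/n = 17302 − 14210.666667 = 3091.333333
Sxy = Σxy − (Σx)(Σy)/n = 1874 − 1654.666667 = 219.333333
b = Sxy/Sxx = 219.333333/3091.333333 = 0.070951
a = ȳ − b·x̄ = 5.666667 − 0.070951·48.666667 = 2.213716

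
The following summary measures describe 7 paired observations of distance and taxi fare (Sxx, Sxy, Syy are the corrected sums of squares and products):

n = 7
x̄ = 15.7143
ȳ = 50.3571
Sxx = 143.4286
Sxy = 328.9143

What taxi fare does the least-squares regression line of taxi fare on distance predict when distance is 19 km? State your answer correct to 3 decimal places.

b = Sxy/Sxx = 328.9143/143.4286 = 2.293227
a = ȳ − b·x̄ = 50.3571 − 2.293227·15.7143 = 14.320647
ŷ(19) = a + b·19 = 14.320647 + 2.293227·19 = 57.891955

57.892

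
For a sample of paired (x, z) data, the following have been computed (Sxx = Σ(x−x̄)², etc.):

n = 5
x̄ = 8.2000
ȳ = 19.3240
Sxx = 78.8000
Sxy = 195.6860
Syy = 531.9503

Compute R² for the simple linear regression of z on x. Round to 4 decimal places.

R² = Sxy²/(Sxx·Syy) = (195.686)²/(78.8·531.9503) = 0.913529

0.9135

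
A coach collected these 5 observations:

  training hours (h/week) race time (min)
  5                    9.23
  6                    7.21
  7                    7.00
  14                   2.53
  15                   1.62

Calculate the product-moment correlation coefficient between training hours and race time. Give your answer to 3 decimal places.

-0.989

n = 5, Σx = 47, Σy = 27.59, Σxy = 198.13, Σx² = 531, Σy² = 195.2023
Sxx = Σx² − (Σx)²/n = 531 − 441.8 = 89.2
Sxy = Σxy − (Σx)(Σy)/n = 198.13 − 259.346 = -61.216
Syy = Σy² − (Σy)²/n = 195.2023 − 152.24162 = 42.96068
r = Sxy/√(Sxx·Syy) = -61.216/√(3832.092656) = -61.216/61.903899 = -0.988888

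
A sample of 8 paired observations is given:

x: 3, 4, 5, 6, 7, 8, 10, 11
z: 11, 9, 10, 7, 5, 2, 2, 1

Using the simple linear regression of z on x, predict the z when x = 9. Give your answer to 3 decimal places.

n = 8, Σx = 54, Σy = 47, Σxy = 243, Σx² = 420
Sxx = Σx² − (Σx)²/n = 420 − 364.5 = 55.5
Sxy = Σxy − (Σx)(Σy)/n = 243 − 317.25 = -74.25
b = Sxy/Sxx = -74.25/55.5 = -1.337838
a = ȳ − b·x̄ = 5.875 − (-1.337838)·6.75 = 14.905405
ŷ(9) = a + b·9 = 14.905405 + (-1.337838)·9 = 2.864865

2.865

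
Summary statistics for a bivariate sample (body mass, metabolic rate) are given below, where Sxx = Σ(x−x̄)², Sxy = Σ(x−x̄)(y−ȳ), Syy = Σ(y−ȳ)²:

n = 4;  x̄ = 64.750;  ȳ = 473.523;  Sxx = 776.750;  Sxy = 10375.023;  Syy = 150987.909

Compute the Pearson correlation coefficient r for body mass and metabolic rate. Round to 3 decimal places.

0.958

r = Sxy/√(Sxx·Syy) = 10375.023/√(117279858.31575) = 10375.023/10829.582555 = 0.958026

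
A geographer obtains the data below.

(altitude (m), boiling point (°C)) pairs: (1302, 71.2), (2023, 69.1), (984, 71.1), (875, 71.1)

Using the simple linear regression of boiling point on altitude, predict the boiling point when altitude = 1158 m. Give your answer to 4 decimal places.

n = 4, Σx = 5184, Σy = 282.5, Σxy = 364666.6, Σx² = 7521614
Sxx = Σx² − (Σx)²/n = 7521614 − 6718464 = 803150
Sxy = Σxy − (Σx)(Σy)/n = 364666.6 − 366120 = -1453.4
b = Sxy/Sxx = -1453.4/803150 = -0.001810
a = ȳ − b·x̄ = 70.625 − (-0.001810)·1296 = 72.970273
ŷ(1158) = a + b·1158 = 72.970273 + (-0.001810)·1158 = 70.874728

70.8747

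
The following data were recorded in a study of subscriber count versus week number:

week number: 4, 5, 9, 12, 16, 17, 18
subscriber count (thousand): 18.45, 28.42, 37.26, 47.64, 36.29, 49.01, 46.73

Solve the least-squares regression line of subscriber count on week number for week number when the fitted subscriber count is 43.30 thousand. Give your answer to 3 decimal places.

14.983

n = 7, Σx = 81, Σy = 263.8, Σxy = 3377.87, Σx² = 1135
Sxx = Σx² − (Σx)²/n = 1135 − 937.285714 = 197.714286
Sxy = Σxy − (Σx)(Σy)/n = 3377.87 − 3052.542857 = 325.327143
b = Sxy/Sxx = 325.327143/197.714286 = 1.645441
a = ȳ − b·x̄ = 37.685714 − 1.645441·11.571429 = 18.645614
Set a + b·x = 43.30: x = (43.30 − 18.645614) / 1.645441 = 14.983454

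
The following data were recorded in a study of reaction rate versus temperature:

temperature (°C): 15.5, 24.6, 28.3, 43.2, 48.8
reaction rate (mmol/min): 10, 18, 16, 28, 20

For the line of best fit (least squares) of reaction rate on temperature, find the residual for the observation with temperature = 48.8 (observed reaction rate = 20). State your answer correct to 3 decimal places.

n = 5, Σx = 160.4, Σy = 92, Σxy = 3236.2, Σx² = 5893.98
Sxx = Σx² − (Σx)²/n = 5893.98 − 5145.632 = 748.348
Sxy = Σxy − (Σx)(Σy)/n = 3236.2 − 2951.36 = 284.84
b = Sxy/Sxx = 284.84/748.348 = 0.380625
a = ȳ − b·x̄ = 18.4 − 0.380625·32.08 = 6.189548
ŷ(48.8) = 6.189548 + 0.380625·48.8 = 24.764051
residual = y − ŷ = 20 − 24.764051 = -4.764051

-4.764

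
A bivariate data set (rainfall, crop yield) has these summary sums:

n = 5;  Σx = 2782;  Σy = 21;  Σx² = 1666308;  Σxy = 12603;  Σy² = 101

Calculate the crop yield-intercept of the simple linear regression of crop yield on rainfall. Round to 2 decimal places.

-0.12

Sxx = Σx² − (Σx)²/n = 1666308 − 1547904.8 = 118403.2
Sxy = Σxy − (Σx)(Σy)/n = 12603 − 11684.4 = 918.6
b = Sxy/Sxx = 918.6/118403.2 = 0.007758
a = ȳ − b·x̄ = 4.2 − 0.007758·556.4 = -0.116683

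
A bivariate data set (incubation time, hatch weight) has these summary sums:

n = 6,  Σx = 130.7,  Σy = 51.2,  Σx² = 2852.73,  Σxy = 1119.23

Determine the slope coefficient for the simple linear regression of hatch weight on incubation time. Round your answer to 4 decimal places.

0.6946

Sxx = Σx² − (Σx)²/n = 2852.73 − 2847.081667 = 5.648333
Sxy = Σxy − (Σx)(Σy)/n = 1119.23 − 1115.306667 = 3.923333
b = Sxy/Sxx = 3.923333/5.648333 = 0.694600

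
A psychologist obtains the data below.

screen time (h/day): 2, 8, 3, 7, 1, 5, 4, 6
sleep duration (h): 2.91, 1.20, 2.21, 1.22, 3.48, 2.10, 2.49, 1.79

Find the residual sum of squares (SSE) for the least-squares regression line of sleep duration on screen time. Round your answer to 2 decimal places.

0.32

n = 8, Σx = 36, Σy = 17.4, Σxy = 65.27, Σx² = 204, Σy² = 42.2052
Sxx = Σx² − (Σx)²/n = 204 − 162 = 42
Sxy = Σxy − (Σx)(Σy)/n = 65.27 − 78.3 = -13.03
Syy = Σy² − (Σy)²/n = 42.2052 − 37.845 = 4.3602
b = Sxy/Sxx = -13.03/42 = -0.310238
SSE = Syy − b·Sxy = 4.3602 − (-0.310238)·(-13.03) = 0.317798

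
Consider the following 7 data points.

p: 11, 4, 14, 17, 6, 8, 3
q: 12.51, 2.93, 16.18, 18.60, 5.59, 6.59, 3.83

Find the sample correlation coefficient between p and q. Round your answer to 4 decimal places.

0.9857

n = 7, Σx = 63, Σy = 66.23, Σxy = 789.8, Σx² = 731, Σy² = 862.1825
Sxx = Σx² − (Σx)²/n = 731 − 567 = 164
Sxy = Σxy − (Σx)(Σy)/n = 789.8 − 596.07 = 193.73
Syy = Σy² − (Σy)²/n = 862.1825 − 626.630414 = 235.552086
r = Sxy/√(Sxx·Syy) = 193.73/√(38630.542057) = 193.73/196.546539 = 0.985670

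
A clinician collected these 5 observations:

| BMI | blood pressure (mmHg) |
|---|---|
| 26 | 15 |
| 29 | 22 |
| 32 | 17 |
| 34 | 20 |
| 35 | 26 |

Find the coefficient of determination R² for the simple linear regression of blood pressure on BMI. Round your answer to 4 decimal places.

0.4350

n = 5, Σx = 156, Σy = 100, Σxy = 3162, Σx² = 4922, Σy² = 2074
Sxx = Σx² − (Σx)²/n = 4922 − 4867.2 = 54.8
Sxy = Σxy − (Σx)(Σy)/n = 3162 − 3120 = 42
Syy = Σy² − (Σy)²/n = 2074 − 2000 = 74
R² = Sxy²/(Sxx·Syy) = (42)²/(54.8·74) = 0.434997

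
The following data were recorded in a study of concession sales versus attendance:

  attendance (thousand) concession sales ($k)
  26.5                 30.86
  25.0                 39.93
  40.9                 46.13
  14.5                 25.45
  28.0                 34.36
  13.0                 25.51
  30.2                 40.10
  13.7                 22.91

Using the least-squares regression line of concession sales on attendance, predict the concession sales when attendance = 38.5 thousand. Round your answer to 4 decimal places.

n = 8, Σx = 191.8, Σy = 265.25, Σxy = 6890.379, Σx² = 5263.04
Sxx = Σx² − (Σx)²/n = 5263.04 − 4598.405 = 664.635
Sxy = Σxy − (Σx)(Σy)/n = 6890.379 − 6359.36875 = 531.01025
b = Sxy/Sxx = 531.01025/664.635 = 0.798950
a = ȳ − b·x̄ = 33.15625 − 0.798950·23.975 = 14.001420
ŷ(38.5) = a + b·38.5 = 14.001420 + 0.798950·38.5 = 44.761001

44.7610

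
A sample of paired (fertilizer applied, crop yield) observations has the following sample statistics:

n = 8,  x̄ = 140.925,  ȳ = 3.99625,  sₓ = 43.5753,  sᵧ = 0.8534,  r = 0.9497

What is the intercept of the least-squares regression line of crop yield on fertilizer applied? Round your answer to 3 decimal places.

1.375

b = r · sᵧ/sₓ = 0.9497 · 0.8534/43.5753 = 0.018599
a = ȳ − b·x̄ = 3.99625 − 0.018599·140.925 = 1.375131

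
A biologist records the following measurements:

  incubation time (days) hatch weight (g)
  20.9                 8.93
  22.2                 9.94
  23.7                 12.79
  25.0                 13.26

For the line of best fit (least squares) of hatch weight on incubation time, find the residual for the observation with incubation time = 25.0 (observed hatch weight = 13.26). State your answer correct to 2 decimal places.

-0.34

n = 4, Σx = 91.8, Σy = 44.92, Σxy = 1041.928, Σx² = 2116.34
Sxx = Σx² − (Σx)²/n = 2116.34 − 2106.81 = 9.53
Sxy = Σxy − (Σx)(Σy)/n = 1041.928 − 1030.914 = 11.014
b = Sxy/Sxx = 11.014/9.53 = 1.155719
a = ȳ − b·x̄ = 11.23 − 1.155719·22.95 = -15.293746
ŷ(25.0) = -15.293746 + 1.155719·25 = 13.599224
residual = y − ŷ = 13.26 − 13.599224 = -0.339224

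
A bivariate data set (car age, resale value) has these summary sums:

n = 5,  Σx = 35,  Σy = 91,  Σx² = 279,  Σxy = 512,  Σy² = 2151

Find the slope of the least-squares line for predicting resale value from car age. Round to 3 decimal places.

-3.676

Sxx = Σx² − (Σx)²/n = 279 − 245 = 34
Sxy = Σxy − (Σx)(Σy)/n = 512 − 637 = -125
b = Sxy/Sxx = -125/34 = -3.676471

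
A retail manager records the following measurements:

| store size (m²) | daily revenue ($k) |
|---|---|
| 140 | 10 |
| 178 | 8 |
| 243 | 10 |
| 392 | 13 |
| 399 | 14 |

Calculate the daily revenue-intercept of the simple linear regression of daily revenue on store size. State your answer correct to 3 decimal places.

n = 5, Σx = 1352, Σy = 55, Σxy = 15936, Σx² = 423198
Sxx = Σx² − (Σx)²/n = 423198 − 365580.8 = 57617.2
Sxy = Σxy − (Σx)(Σy)/n = 15936 − 14872 = 1064
b = Sxy/Sxx = 1064/57617.2 = 0.018467
a = ȳ − b·x̄ = 11 − 0.018467·270.4 = 6.006602

6.007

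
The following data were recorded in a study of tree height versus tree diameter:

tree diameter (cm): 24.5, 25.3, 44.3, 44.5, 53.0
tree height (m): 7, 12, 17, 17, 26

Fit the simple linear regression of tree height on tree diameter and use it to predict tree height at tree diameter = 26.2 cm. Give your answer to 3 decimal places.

n = 5, Σx = 191.6, Σy = 79, Σxy = 3362.7, Σx² = 7992.08
Sxx = Σx² − (Σx)²/n = 7992.08 − 7342.112 = 649.968
Sxy = Σxy − (Σx)(Σy)/n = 3362.7 − 3027.28 = 335.42
b = Sxy/Sxx = 335.42/649.968 = 0.516056
a = ȳ − b·x̄ = 15.8 − 0.516056·38.32 = -3.975273
ŷ(26.2) = a + b·26.2 = -3.975273 + 0.516056·26.2 = 9.545399

9.545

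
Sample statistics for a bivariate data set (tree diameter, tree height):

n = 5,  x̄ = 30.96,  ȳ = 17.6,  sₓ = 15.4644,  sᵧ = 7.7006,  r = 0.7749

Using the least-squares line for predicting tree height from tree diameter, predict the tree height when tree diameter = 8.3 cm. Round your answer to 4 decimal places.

8.8563

b = r · sᵧ/sₓ = 0.7749 · 7.7006/15.4644 = 0.385867
a = ȳ − b·x̄ = 17.6 − 0.385867·30.96 = 5.653571
ŷ(8.3) = a + b·8.3 = 5.653571 + 0.385867·8.3 = 8.856264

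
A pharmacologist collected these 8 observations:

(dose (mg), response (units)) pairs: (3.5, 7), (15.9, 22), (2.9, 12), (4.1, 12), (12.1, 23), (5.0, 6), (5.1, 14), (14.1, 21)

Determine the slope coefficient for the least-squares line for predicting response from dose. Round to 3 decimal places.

1.113

n = 8, Σx = 62.7, Σy = 117, Σxy = 1134.1, Σx² = 686.51
Sxx = Σx² − (Σx)²/n = 686.51 − 491.41125 = 195.09875
Sxy = Σxy − (Σx)(Σy)/n = 1134.1 − 916.9875 = 217.1125
b = Sxy/Sxx = 217.1125/195.09875 = 1.112834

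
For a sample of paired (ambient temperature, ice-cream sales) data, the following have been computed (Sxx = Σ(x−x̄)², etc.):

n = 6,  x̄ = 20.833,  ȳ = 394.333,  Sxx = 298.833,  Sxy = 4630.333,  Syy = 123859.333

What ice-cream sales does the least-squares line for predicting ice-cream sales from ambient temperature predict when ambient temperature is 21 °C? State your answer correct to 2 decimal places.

b = Sxy/Sxx = 4630.333/298.833 = 15.494718
a = ȳ − b·x̄ = 394.333 − 15.494718·20.833 = 71.531544
ŷ(21) = a + b·21 = 71.531544 + 15.494718·21 = 396.920618

396.92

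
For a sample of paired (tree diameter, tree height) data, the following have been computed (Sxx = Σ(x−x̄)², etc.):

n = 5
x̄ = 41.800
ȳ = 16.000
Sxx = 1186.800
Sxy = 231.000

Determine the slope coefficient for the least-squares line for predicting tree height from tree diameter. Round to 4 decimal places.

b = Sxy/Sxx = 231/1186.8 = 0.194641

0.1946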